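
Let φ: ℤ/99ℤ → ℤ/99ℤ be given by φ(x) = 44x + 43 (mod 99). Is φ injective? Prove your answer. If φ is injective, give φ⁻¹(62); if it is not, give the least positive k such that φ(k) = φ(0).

9

We have gcd(44, 99) = 11 > 1. Taking u = 0 and v = 9: φ(0) = 43 and φ(9) = 44·9 + 43 = 439 ≡ 43 (mod 99).
So φ(0) = φ(9) while 0 ≠ 9, hence φ is not injective.
Since φ is not injective, we find the least positive k with φ(k) = φ(0): this means 44k ≡ 0 (mod 99), i.e. 99 ∣ 44k. Since gcd(44, 99) = 11, dividing through by 11 this holds exactly when 9 ∣ 4k, and as gcd(4, 9) = 1, exactly when 9 ∣ k.
The smallest positive such k is 9.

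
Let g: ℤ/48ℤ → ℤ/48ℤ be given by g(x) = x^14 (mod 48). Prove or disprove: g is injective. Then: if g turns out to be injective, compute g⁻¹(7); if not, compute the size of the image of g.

g(2): Repeated squaring mod 48: 2^1 ≡ 2, 2^2 ≡ 2² = 4, 2^4 ≡ 4² = 16, 2^8 ≡ 16² = 256 ≡ 16. Since 14 = 8 + 4 + 2, 2^14 ≡ 16·16·4: 16·16 = 256 ≡ 16, then 16·4 = 64 ≡ 16. So 2^14 ≡ 16 (mod 48).
g(4): Repeated squaring mod 48: 4^1 ≡ 4, 4^2 ≡ 4² = 16, 4^4 ≡ 16² = 256 ≡ 16, 4^8 ≡ 16² = 256 ≡ 16. Since 14 = 8 + 4 + 2, 4^14 ≡ 16·16·16: 16·16 = 256 ≡ 16, then 16·16 = 256 ≡ 16. So 4^14 ≡ 16 (mod 48).
So g(2) = g(4) = 16 while 2 ≠ 4, therefore g is not injective.
Since g is not injective, we determine |image(g)|. Computing x^14 mod 48 for each x (by repeated squaring, reducing mod 48 at every step), the values g(0), g(1), …, g(47) are: 0, 1, 16, 9, 16, 25, 0, 1, 16, 33, 16, 25, 0, 25, 16, 33, 16, 1, 0, 25, 16, 9, 16, 1, 0, 1, 16, 9, 16, 25, 0, 1, 16, 33, 16, 25, 0, 25, 16, 33, 16, 1, 0, 25, 16, 9, 16, 1.
The distinct values are {0, 1, 9, 16, 25, 33}; there are 6 of them.

6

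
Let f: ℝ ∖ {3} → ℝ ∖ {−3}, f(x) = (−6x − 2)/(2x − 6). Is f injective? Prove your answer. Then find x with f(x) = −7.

11/2

Suppose f(a) = f(b). Cross-multiplying: (−6a − 2)(2b − 6) = (−6b − 2)(2a − 6).
Expanding both sides and cancelling the symmetric terms leaves 40·(a − b) = 0. Since 40 ≠ 0, a = b. Thus f is injective.
Solving f(x) = −7: cross-multiplying gives −6x − 2 = −7(2x − 6), which rearranges to 8x = 44, so x = 11/2.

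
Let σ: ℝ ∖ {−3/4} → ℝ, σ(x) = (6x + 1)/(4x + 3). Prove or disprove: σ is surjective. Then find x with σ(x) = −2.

If σ(x) = 3/2, cross-multiplying gives 4(6x + 1) = 6(4x + 3), which simplifies to 4 = 18 — false.  So 3/2 has no preimage and σ is not surjective.
Solving σ(x) = −2: cross-multiplying gives 6x + 1 = −2(4x + 3), which rearranges to 14x = −7, so x = −1/2.

-1/2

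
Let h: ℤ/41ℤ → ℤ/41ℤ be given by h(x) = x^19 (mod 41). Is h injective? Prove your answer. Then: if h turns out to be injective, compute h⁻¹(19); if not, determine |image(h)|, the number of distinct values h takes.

28

Since 41 is prime, the nonzero elements of ℤ/41ℤ form a cyclic group of order 40.
As gcd(19, 40) = 1, raising to the 19th power is a bijection on this group: if a^19 ≡ b^19 then (ab^{−1})^19 = 1, and the only element of order dividing gcd(19, 40) = 1 is 1, so a = b.
With h(0) = 0 this makes h injective on all of ℤ/41ℤ, hence bijective (finite equal-size domain and codomain). In particular h is injective.
Since h is injective, we find the preimage of 19. The inverse of x ↦ x^19 on (ℤ/41ℤ)^× is x ↦ x^19, because 19·19 = 361 = 9·40 + 1 ≡ 1 (mod 40) and x^{40} = 1 for x ≠ 0 (Fermat). So h⁻¹(19) = 19^19 mod 41.
Repeated squaring mod 41: 19^1 ≡ 19, 19^2 ≡ 19² = 361 ≡ 33, 19^4 ≡ 33² = 1089 ≡ 23, 19^8 ≡ 23² = 529 ≡ 37, 19^16 ≡ 37² = 1369 ≡ 16. Since 19 = 16 + 2 + 1, 19^19 ≡ 16·33·19: 16·33 = 528 ≡ 36, then 36·19 = 684 ≡ 28. So 19^19 ≡ 28 (mod 41).
Hence h⁻¹(19) = 28.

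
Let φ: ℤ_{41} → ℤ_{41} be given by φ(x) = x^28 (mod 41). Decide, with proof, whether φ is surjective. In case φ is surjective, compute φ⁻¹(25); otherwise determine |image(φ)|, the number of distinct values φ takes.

11

φ(4): Repeated squaring mod 41: 4^1 ≡ 4, 4^2 ≡ 4² = 16, 4^4 ≡ 16² = 256 ≡ 10, 4^8 ≡ 10² = 100 ≡ 18, 4^16 ≡ 18² = 324 ≡ 37. Since 28 = 16 + 8 + 4, 4^28 ≡ 37·18·10: 37·18 = 666 ≡ 10, then 10·10 = 100 ≡ 18. So 4^28 ≡ 18 (mod 41).
φ(5): Repeated squaring mod 41: 5^1 ≡ 5, 5^2 ≡ 5² = 25, 5^4 ≡ 25² = 625 ≡ 10, 5^8 ≡ 10² = 100 ≡ 18, 5^16 ≡ 18² = 324 ≡ 37. Since 28 = 16 + 8 + 4, 5^28 ≡ 37·18·10: 37·18 = 666 ≡ 10, then 10·10 = 100 ≡ 18. So 5^28 ≡ 18 (mod 41).
So φ(4) = φ(5) = 18 while 4 ≠ 5, thus φ is not injective.
A non-injective map from the 41-element set ℤ_{41} to itself takes at most 40 distinct values, so it cannot be surjective. Thus φ is not surjective.
Since φ is not surjective, we determine |image(φ)|. Computing x^28 mod 41 for each x (by repeated squaring, reducing mod 41 at every step), the values φ(0), φ(1), …, φ(40) are: 0, 1, 10, 40, 18, 18, 31, 4, 16, 1, 16, 25, 23, 31, 40, 23, 37, 25, 10, 4, 37, 37, 4, 10, 25, 37, 23, 40, 31, 23, 25, 16, 1, 16, 4, 31, 18, 18, 40, 10, 1.
The distinct values are {0, 1, 4, 10, 16, 18, 23, 25, 31, 37, 40}; there are 11 of them.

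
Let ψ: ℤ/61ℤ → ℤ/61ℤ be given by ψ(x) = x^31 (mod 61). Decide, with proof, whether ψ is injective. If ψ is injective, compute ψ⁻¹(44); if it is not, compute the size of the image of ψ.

Since 61 is prime, the nonzero elements of ℤ/61ℤ form a cyclic group of order 60.
As gcd(31, 60) = 1, raising to the 31st power is a bijection on this group: if x_1^31 ≡ x_2^31 then (x_1x_2^{−1})^31 = 1, and the only element of order dividing gcd(31, 60) = 1 is 1, so x_1 = x_2.
With ψ(0) = 0 this makes ψ injective on all of ℤ/61ℤ, hence bijective (finite equal-size domain and codomain). In particular ψ is injective.
Since ψ is injective, we find the preimage of 44. The inverse of x ↦ x^31 on (ℤ/61ℤ)^× is x ↦ x^31, because 31·31 = 961 = 16·60 + 1 ≡ 1 (mod 60) and x^{60} = 1 for x ≠ 0 (Fermat). So ψ⁻¹(44) = 44^31 mod 61.
Repeated squaring mod 61: 44^1 ≡ 44, 44^2 ≡ 44² = 1936 ≡ 45, 44^4 ≡ 45² = 2025 ≡ 12, 44^8 ≡ 12² = 144 ≡ 22, 44^16 ≡ 22² = 484 ≡ 57. Since 31 = 16 + 8 + 4 + 2 + 1, 44^31 ≡ 57·22·12·45·44: 57·22 = 1254 ≡ 34, then 34·12 = 408 ≡ 42, then 42·45 = 1890 ≡ 60, then 60·44 = 2640 ≡ 17. So 44^31 ≡ 17 (mod 61).
Hence ψ⁻¹(44) = 17.

17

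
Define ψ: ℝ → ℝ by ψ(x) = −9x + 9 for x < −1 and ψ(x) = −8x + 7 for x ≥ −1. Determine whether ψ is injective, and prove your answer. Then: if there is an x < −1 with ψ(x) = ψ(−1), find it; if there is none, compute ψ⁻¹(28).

Both pieces are strictly decreasing (slopes −9 and −8), so each is injective on its own interval.
The left piece maps (−∞, −1) onto (18, ∞); the right piece maps [−1, ∞) onto (−∞, 15].
These images are disjoint, so no value is attained by both pieces. Thus ψ is injective.
Because the two images are disjoint, no x < −1 has ψ(x) = ψ(−1), so we compute ψ⁻¹(28): 28 lies in (18, ∞), so solve −9x + 9 = 28: x = (28 − 9)/(−9) = −19/9.

-19/9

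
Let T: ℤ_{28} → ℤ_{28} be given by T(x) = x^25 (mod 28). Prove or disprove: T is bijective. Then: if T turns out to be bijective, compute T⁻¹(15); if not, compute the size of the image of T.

T(0) = 0^25 = 0.
T(14): Repeated squaring mod 28: 14^1 ≡ 14, 14^2 ≡ 14² = 196 ≡ 0, 14^4 ≡ 0² = 0, 14^8 ≡ 0² = 0, 14^16 ≡ 0² = 0. Since 25 = 16 + 8 + 1, 14^25 ≡ 0·0·14: 0·0 = 0, then 0·14 = 0. So 14^25 ≡ 0 (mod 28).
So T(0) = T(14) = 0 while 0 ≠ 14, hence T is not injective, hence not bijective.
Since T is not bijective, we determine |image(T)|. Computing x^25 mod 28 for each x (by repeated squaring, reducing mod 28 at every step), the values T(0), T(1), …, T(27) are: 0, 1, 16, 3, 4, 5, 20, 7, 8, 9, 24, 11, 12, 13, 0, 15, 16, 17, 4, 19, 20, 21, 8, 23, 24, 25, 12, 27.
The distinct values are {0, 1, 3, 4, 5, 7, 8, 9, 11, 12, 13, 15, 16, 17, 19, 20, 21, 23, 24, 25, 27}; there are 21 of them.

21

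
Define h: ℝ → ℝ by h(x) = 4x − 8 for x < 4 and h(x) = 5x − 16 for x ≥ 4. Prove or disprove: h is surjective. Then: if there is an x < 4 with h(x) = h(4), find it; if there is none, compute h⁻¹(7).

3

Both pieces are strictly increasing (slopes 4 and 5), so each is injective on its own interval.
The left piece maps (−∞, 4) onto (−∞, 8); the right piece maps [4, ∞) onto [4, ∞).
The union (−∞, 8) ∪ [4, ∞) covers ℝ, so h is surjective.
For the follow-up: the images overlap, so an x < 4 with h(x) = h(4) exists. h(4) = 4; solving 4x − 8 = 4 for x < 4 gives x = (4 + 8)/4 = 3.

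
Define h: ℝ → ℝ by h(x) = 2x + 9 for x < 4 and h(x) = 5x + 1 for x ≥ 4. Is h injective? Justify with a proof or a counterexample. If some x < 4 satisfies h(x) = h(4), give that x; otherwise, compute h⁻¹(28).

27/5

Both pieces are strictly increasing (slopes 2 and 5), so each is injective on its own interval.
The left piece maps (−∞, 4) onto (−∞, 17); the right piece maps [4, ∞) onto [21, ∞).
These images are disjoint, so no value is attained by both pieces. Thus h is injective.
Because the two images are disjoint, no x < 4 has h(x) = h(4), so we compute h⁻¹(28): 28 lies in [21, ∞), so solve 5x + 1 = 28: x = (28 − 1)/5 = 27/5.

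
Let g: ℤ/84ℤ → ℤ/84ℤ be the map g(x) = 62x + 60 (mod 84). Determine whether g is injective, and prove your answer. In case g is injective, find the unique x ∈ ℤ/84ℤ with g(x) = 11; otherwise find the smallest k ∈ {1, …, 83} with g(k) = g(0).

Recall that g is injective if g(a) = g(b) implies a = b.
We have gcd(62, 84) = 2 > 1. Taking a = 0 and b = 42: g(0) = 60 and g(42) = 62·42 + 60 = 2664 ≡ 60 (mod 84).
So g(0) = g(42) while 0 ≠ 42, therefore g is not injective.
Since g is not injective, we find the least positive k with g(k) = g(0): this means 62k ≡ 0 (mod 84), i.e. 84 ∣ 62k. Since gcd(62, 84) = 2, dividing through by 2 this holds exactly when 42 ∣ 31k, and as gcd(31, 42) = 1, exactly when 42 ∣ k.
The smallest positive such k is 42.

42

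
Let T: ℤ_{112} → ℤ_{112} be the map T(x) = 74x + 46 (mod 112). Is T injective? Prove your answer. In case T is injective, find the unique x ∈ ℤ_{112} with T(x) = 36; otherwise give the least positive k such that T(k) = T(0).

56

By definition, T is injective if T(u) = T(v) implies u = v.
We have gcd(74, 112) = 2 > 1. Taking u = 0 and v = 56: T(0) = 46 and T(56) = 74·56 + 46 = 4190 ≡ 46 (mod 112).
So T(0) = T(56) while 0 ≠ 56, therefore T is not injective.
Since T is not injective, we find the least positive k with T(k) = T(0): this means 74k ≡ 0 (mod 112), i.e. 112 ∣ 74k. Since gcd(74, 112) = 2, dividing through by 2 this holds exactly when 56 ∣ 37k, and as gcd(37, 56) = 1, exactly when 56 ∣ k.
The smallest positive such k is 56.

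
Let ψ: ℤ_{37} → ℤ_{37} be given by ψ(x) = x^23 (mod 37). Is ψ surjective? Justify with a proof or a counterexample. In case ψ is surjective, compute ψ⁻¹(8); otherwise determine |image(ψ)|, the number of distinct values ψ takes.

14

Since 37 is prime, the nonzero elements of ℤ_{37} form a cyclic group of order 36.
As gcd(23, 36) = 1, raising to the 23rd power is a bijection on this group: if u^23 ≡ v^23 then (uv^{−1})^23 = 1, and the only element of order dividing gcd(23, 36) = 1 is 1, so u = v.
With ψ(0) = 0 this makes ψ injective on all of ℤ_{37}, hence bijective (finite equal-size domain and codomain). In particular ψ is surjective.
Since ψ is surjective, we find the preimage of 8. The inverse of x ↦ x^23 on (ℤ_{37})^× is x ↦ x^11, because 23·11 = 253 = 7·36 + 1 ≡ 1 (mod 36) and x^{36} = 1 for x ≠ 0 (Fermat). So ψ⁻¹(8) = 8^11 mod 37.
Repeated squaring mod 37: 8^1 ≡ 8, 8^2 ≡ 8² = 64 ≡ 27, 8^4 ≡ 27² = 729 ≡ 26, 8^8 ≡ 26² = 676 ≡ 10. Since 11 = 8 + 2 + 1, 8^11 ≡ 10·27·8: 10·27 = 270 ≡ 11, then 11·8 = 88 ≡ 14. So 8^11 ≡ 14 (mod 37).
Hence ψ⁻¹(8) = 14.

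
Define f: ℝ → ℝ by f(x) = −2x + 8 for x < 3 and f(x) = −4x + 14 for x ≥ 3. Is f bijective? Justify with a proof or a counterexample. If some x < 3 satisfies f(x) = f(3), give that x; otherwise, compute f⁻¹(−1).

15/4

Both pieces are strictly decreasing (slopes −2 and −4), so each is injective on its own interval.
The left piece maps (−∞, 3) onto (2, ∞); the right piece maps [3, ∞) onto (−∞, 2].
Since 2 = 2, the images partition ℝ: f is injective and surjective, hence bijective.
Because the two images are disjoint, no x < 3 has f(x) = f(3), so we compute f⁻¹(−1): −1 lies in (−∞, 2], so solve −4x + 14 = −1: x = (−1 − 14)/(−4) = 15/4.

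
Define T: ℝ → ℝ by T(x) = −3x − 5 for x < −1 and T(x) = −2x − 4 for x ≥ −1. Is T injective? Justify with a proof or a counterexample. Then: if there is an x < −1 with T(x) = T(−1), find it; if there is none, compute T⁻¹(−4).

0

Both pieces are strictly decreasing (slopes −3 and −2), so each is injective on its own interval.
The left piece maps (−∞, −1) onto (−2, ∞); the right piece maps [−1, ∞) onto (−∞, −2].
These images are disjoint, so no value is attained by both pieces. Therefore T is injective.
Because the two images are disjoint, no x < −1 has T(x) = T(−1), so we compute T⁻¹(−4): −4 lies in (−∞, −2], so solve −2x − 4 = −4: x = (−4 + 4)/(−2) = 0.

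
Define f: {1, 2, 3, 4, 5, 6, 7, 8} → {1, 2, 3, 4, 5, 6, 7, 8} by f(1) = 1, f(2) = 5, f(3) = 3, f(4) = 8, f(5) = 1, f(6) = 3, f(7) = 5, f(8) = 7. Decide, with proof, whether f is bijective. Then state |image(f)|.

f(1) = 1 = f(5) with 1 ≠ 5, so f is not injective, hence not bijective.
The image of f is {1, 3, 5, 7, 8}, which has 5 elements.

5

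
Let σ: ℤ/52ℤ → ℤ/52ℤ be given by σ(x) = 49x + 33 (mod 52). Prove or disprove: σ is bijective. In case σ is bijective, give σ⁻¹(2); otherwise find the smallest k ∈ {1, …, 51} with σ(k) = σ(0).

45

By definition, σ is injective if σ(a) = σ(b) implies a = b.
Suppose σ(a) = σ(b) in ℤ/52ℤ. Then 49a + 33 ≡ 49b + 33 (mod 52), so 49(a − b) ≡ 0 (mod 52).
Since gcd(49, 52) = 1, 49 is invertible modulo 52, so a − b ≡ 0 (mod 52), i.e. a = b.
We now compute 49⁻¹ mod 52 explicitly. Euclid's algorithm: 52 = 1·49 + 3, 49 = 16·3 + 1; back-substituting gives 1 = 17·49 − 16·52, so 49⁻¹ ≡ 17 (mod 52).
Then y ↦ 17(y − 33) is a two-sided inverse to σ, so every y ∈ ℤ/52ℤ has a preimage.
Hence σ is bijective.
Since σ is bijective, we compute σ⁻¹(2): solve 49x + 33 ≡ 2 (mod 52), i.e. 49x ≡ 21 (mod 52).
Multiplying by 49⁻¹ = 17 gives x ≡ 17·21 = 357 = 6·52 + 45 ≡ 45 (mod 52).
Check: σ(45) = 49·45 + 33 = 2238 = 43·52 + 2 ≡ 2 (mod 52).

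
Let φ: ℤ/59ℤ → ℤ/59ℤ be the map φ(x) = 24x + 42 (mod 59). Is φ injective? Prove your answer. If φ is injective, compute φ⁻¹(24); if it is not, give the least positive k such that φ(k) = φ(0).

14

Recall: φ is injective if φ(u) = φ(v) implies u = v.
If φ(u) = φ(v), then 24u ≡ 24v (mod 59). Because gcd(24, 59) = 1, we may cancel 24 to get u ≡ v (mod 59).
Thus φ is injective.
We now compute 24⁻¹ mod 59 explicitly. Euclid's algorithm: 59 = 2·24 + 11, 24 = 2·11 + 2, 11 = 5·2 + 1; back-substituting gives 1 = 32·24 − 13·59, so 24⁻¹ ≡ 32 (mod 59).
Since φ is injective, we find φ⁻¹(24): we need 24x ≡ 24 − 42 ≡ 41 (mod 59). Using 24⁻¹ = 32: x ≡ 32·41 = 1312 = 22·59 + 14, so x = 14.
Check: φ(14) = 24·14 + 42 = 378 = 6·59 + 24 ≡ 24 (mod 59).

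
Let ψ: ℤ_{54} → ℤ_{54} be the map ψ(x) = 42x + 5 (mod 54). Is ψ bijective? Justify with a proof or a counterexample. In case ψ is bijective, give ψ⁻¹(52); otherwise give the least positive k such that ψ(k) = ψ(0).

9

Recall that injectivity means: for all s, t in the domain, ψ(s) = ψ(t) implies s = t.
We have gcd(42, 54) = 6 > 1. Taking s = 0 and t = 9: ψ(0) = 5 and ψ(9) = 42·9 + 5 = 383 ≡ 5 (mod 54).
So ψ(0) = ψ(9) while 0 ≠ 9, thus ψ is not injective, hence not bijective.
Since ψ is not bijective, we find the least positive k with ψ(k) = ψ(0): this means 42k ≡ 0 (mod 54), i.e. 54 ∣ 42k. Since gcd(42, 54) = 6, dividing through by 6 this holds exactly when 9 ∣ 7k, and as gcd(7, 9) = 1, exactly when 9 ∣ k.
The smallest positive such k is 9.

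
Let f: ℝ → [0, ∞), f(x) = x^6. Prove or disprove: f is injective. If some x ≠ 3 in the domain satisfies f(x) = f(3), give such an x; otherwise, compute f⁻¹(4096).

f(3) = 729 = (−3)^6 = f(−3) (since 6 is even), with 3 ≠ −3. So f is not injective.
For the follow-up, such an x exists: taking x = −3 ∈ ℝ gives f(−3) = 729 = f(3) with −3 ≠ 3.

-3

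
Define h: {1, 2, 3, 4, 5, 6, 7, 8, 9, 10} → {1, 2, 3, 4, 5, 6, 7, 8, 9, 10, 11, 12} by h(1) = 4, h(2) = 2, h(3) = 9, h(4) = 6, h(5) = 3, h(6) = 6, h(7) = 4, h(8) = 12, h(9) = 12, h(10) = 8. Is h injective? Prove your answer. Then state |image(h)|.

h(4) = 6 = h(6) with 4 ≠ 6, so h is not injective.
The image of h is {2, 3, 4, 6, 8, 9, 12}, which has 7 elements.

7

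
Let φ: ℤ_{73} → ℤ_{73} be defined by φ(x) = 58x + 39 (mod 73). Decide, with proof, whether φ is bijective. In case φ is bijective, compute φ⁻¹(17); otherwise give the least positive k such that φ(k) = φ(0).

55

Suppose φ(s) = φ(t) in ℤ_{73}. Then 58s + 39 ≡ 58t + 39 (mod 73), so 58(s − t) ≡ 0 (mod 73).
Since gcd(58, 73) = 1, 58 is invertible modulo 73, therefore s − t ≡ 0 (mod 73), i.e. s = t.
We now compute 58⁻¹ mod 73 explicitly. Euclid's algorithm: 73 = 1·58 + 15, 58 = 3·15 + 13, 15 = 1·13 + 2, 13 = 6·2 + 1; back-substituting gives 1 = 34·58 − 27·73, so 58⁻¹ ≡ 34 (mod 73).
Then y ↦ 34(y − 39) is a two-sided inverse to φ, so every y ∈ ℤ_{73} has a preimage.
Thus φ is bijective.
Since φ is bijective, we compute φ⁻¹(17): solve 58x + 39 ≡ 17 (mod 73), i.e. 58x ≡ 51 (mod 73).
Multiplying by 58⁻¹ = 34 gives x ≡ 34·51 = 1734 = 23·73 + 55 ≡ 55 (mod 73).
Check: φ(55) = 58·55 + 39 = 3229 = 44·73 + 17 ≡ 17 (mod 73).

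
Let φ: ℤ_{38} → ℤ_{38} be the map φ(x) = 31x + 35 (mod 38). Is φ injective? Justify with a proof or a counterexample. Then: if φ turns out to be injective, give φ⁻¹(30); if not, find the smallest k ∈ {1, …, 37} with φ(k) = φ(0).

If φ(u) = φ(v), then 31u ≡ 31v (mod 38). Because gcd(31, 38) = 1, we may cancel 31 to get u ≡ v (mod 38).
So φ is injective.
We now compute 31⁻¹ mod 38 explicitly. Euclid's algorithm: 38 = 1·31 + 7, 31 = 4·7 + 3, 7 = 2·3 + 1; back-substituting gives 1 = 27·31 − 22·38, so 31⁻¹ ≡ 27 (mod 38).
Since φ is injective, we compute φ⁻¹(30): solve 31x + 35 ≡ 30 (mod 38), i.e. 31x ≡ 33 (mod 38).
Multiplying by 31⁻¹ = 27 gives x ≡ 27·33 = 891 = 23·38 + 17 ≡ 17 (mod 38).
Check: φ(17) = 31·17 + 35 = 562 = 14·38 + 30 ≡ 30 (mod 38).

17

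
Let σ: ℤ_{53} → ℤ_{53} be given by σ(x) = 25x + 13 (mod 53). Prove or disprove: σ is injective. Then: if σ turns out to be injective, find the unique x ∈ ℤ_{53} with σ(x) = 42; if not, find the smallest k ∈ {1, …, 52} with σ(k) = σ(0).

16

Suppose σ(s) = σ(t) in ℤ_{53}. Then 25s + 13 ≡ 25t + 13 (mod 53), therefore 25(s − t) ≡ 0 (mod 53).
Since gcd(25, 53) = 1, 25 is invertible modulo 53, hence s − t ≡ 0 (mod 53), i.e. s = t.
Hence σ is injective.
We now compute 25⁻¹ mod 53 explicitly. Euclid's algorithm: 53 = 2·25 + 3, 25 = 8·3 + 1; back-substituting gives 1 = 17·25 − 8·53, so 25⁻¹ ≡ 17 (mod 53).
Since σ is injective, we compute σ⁻¹(42): solve 25x + 13 ≡ 42 (mod 53), i.e. 25x ≡ 29 (mod 53).
Multiplying by 25⁻¹ = 17 gives x ≡ 17·29 = 493 = 9·53 + 16 ≡ 16 (mod 53).
Check: σ(16) = 25·16 + 13 = 413 = 7·53 + 42 ≡ 42 (mod 53).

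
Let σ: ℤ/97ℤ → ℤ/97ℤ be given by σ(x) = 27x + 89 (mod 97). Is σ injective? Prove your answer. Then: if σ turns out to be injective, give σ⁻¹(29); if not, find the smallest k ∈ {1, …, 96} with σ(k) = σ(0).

84

By definition, σ is injective if σ(s) = σ(t) implies s = t.
If σ(s) = σ(t), then 27s ≡ 27t (mod 97). Because gcd(27, 97) = 1, we may cancel 27 to get s ≡ t (mod 97).
So σ is injective.
We now compute 27⁻¹ mod 97 explicitly. Euclid's algorithm: 97 = 3·27 + 16, 27 = 1·16 + 11, 16 = 1·11 + 5, 11 = 2·5 + 1; back-substituting gives 1 = 18·27 − 5·97, so 27⁻¹ ≡ 18 (mod 97).
Since σ is injective, we find σ⁻¹(29): we need 27x ≡ 29 − 89 ≡ 37 (mod 97). Using 27⁻¹ = 18: x ≡ 18·37 = 666 = 6·97 + 84, so x = 84.
Check: σ(84) = 27·84 + 89 = 2357 = 24·97 + 29 ≡ 29 (mod 97).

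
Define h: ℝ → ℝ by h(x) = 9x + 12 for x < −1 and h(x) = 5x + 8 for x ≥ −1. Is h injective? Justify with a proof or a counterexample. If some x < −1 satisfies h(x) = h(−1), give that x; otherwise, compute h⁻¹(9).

Both pieces are strictly increasing (slopes 9 and 5), so each is injective on its own interval.
The left piece maps (−∞, −1) onto (−∞, 3); the right piece maps [−1, ∞) onto [3, ∞).
These images are disjoint, so no value is attained by both pieces. Therefore h is injective.
Because the two images are disjoint, no x < −1 has h(x) = h(−1), so we compute h⁻¹(9): 9 lies in [3, ∞), so solve 5x + 8 = 9: x = (9 − 8)/5 = 1/5.

1/5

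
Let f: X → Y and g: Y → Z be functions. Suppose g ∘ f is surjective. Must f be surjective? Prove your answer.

No. Take X = {0}, Y = {0, 1}, Z = {0}, f(a) = 0 for every a ∈ X, and g(b) = 0 for every b ∈ Y.
Then g ∘ f is surjective onto {0}, but 1 ∈ Y has no preimage under f, so f is not surjective.

not surjective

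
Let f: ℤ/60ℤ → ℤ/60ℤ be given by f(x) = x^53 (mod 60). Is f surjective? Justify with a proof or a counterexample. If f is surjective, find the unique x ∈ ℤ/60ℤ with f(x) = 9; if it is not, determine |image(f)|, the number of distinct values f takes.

45

f(0) = 0^53 = 0.
f(30): Repeated squaring mod 60: 30^1 ≡ 30, 30^2 ≡ 30² = 900 ≡ 0, 30^4 ≡ 0² = 0, 30^8 ≡ 0² = 0, 30^16 ≡ 0² = 0, 30^32 ≡ 0² = 0. Since 53 = 32 + 16 + 4 + 1, 30^53 ≡ 0·0·0·30: 0·0 = 0, then 0·0 = 0, then 0·30 = 0. So 30^53 ≡ 0 (mod 60).
So f(0) = f(30) = 0 while 0 ≠ 30, so f is not injective.
A non-injective map from the 60-element set ℤ/60ℤ to itself takes at most 59 distinct values, so it cannot be surjective. Hence f is not surjective.
Since f is not surjective, we determine |image(f)|. Computing x^53 mod 60 for each x (by repeated squaring, reducing mod 60 at every step), the values f(0), f(1), …, f(59) are: 0, 1, 32, 3, 4, 5, 36, 7, 8, 9, 40, 11, 12, 13, 44, 15, 16, 17, 48, 19, 20, 21, 52, 23, 24, 25, 56, 27, 28, 29, 0, 31, 32, 33, 4, 35, 36, 37, 8, 39, 40, 41, 12, 43, 44, 45, 16, 47, 48, 49, 20, 51, 52, 53, 24, 55, 56, 57, 28, 59.
The distinct values are {0, 1, 3, 4, 5, 7, 8, 9, 11, 12, 13, 15, 16, 17, 19, 20, 21, 23, 24, 25, 27, 28, 29, 31, 32, 33, 35, 36, 37, 39, 40, 41, 43, 44, 45, 47, 48, 49, 51, 52, 53, 55, 56, 57, 59}; there are 45 of them.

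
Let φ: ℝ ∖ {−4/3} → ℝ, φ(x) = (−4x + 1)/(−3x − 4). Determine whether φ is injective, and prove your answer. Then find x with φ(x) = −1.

Suppose φ(a) = φ(b). Cross-multiplying: (−4a + 1)(−3b − 4) = (−4b + 1)(−3a − 4).
Expanding both sides and cancelling the symmetric terms leaves 19·(a − b) = 0. Since 19 ≠ 0, a = b. Thus φ is injective.
Solving φ(x) = −1: cross-multiplying gives −4x + 1 = −1(−3x − 4), which rearranges to −7x = 3, so x = −3/7.

-3/7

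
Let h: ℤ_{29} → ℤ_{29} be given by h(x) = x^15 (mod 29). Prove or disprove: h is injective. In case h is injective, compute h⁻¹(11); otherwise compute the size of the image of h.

Since 29 is prime, the nonzero elements of ℤ_{29} form a cyclic group of order 28.
As gcd(15, 28) = 1, raising to the 15th power is a bijection on this group: if u^15 ≡ v^15 then (uv^{−1})^15 = 1, and the only element of order dividing gcd(15, 28) = 1 is 1, so u = v.
With h(0) = 0 this makes h injective on all of ℤ_{29}, hence bijective (finite equal-size domain and codomain). In particular h is injective.
Since h is injective, we find the preimage of 11. The inverse of x ↦ x^15 on (ℤ_{29})^× is x ↦ x^15, because 15·15 = 225 = 8·28 + 1 ≡ 1 (mod 28) and x^{28} = 1 for x ≠ 0 (Fermat). So h⁻¹(11) = 11^15 mod 29.
Repeated squaring mod 29: 11^1 ≡ 11, 11^2 ≡ 11² = 121 ≡ 5, 11^4 ≡ 5² = 25, 11^8 ≡ 25² = 625 ≡ 16. Since 15 = 8 + 4 + 2 + 1, 11^15 ≡ 16·25·5·11: 16·25 = 400 ≡ 23, then 23·5 = 115 ≡ 28, then 28·11 = 308 ≡ 18. So 11^15 ≡ 18 (mod 29).
Hence h⁻¹(11) = 18.

18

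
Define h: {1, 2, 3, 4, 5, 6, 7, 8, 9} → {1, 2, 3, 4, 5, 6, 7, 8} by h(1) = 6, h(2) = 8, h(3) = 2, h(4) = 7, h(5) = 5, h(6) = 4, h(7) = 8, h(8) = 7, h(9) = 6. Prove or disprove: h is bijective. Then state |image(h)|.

h(2) = 8 = h(7) with 2 ≠ 7, so h is not injective, hence not bijective.
The image of h is {2, 4, 5, 6, 7, 8}, which has 6 elements.

6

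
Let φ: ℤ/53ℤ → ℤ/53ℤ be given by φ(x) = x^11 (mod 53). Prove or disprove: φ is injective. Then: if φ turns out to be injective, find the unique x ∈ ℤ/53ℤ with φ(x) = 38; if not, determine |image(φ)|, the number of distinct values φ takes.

29

Since 53 is prime, the nonzero elements of ℤ/53ℤ form a cyclic group of order 52.
As gcd(11, 52) = 1, raising to the 11th power is a bijection on this group: if x_1^11 ≡ x_2^11 then (x_1x_2^{−1})^11 = 1, and the only element of order dividing gcd(11, 52) = 1 is 1, so x_1 = x_2.
With φ(0) = 0 this makes φ injective on all of ℤ/53ℤ, hence bijective (finite equal-size domain and codomain). In particular φ is injective.
Since φ is injective, we find the preimage of 38. The inverse of x ↦ x^11 on (ℤ/53ℤ)^× is x ↦ x^19, because 11·19 = 209 = 4·52 + 1 ≡ 1 (mod 52) and x^{52} = 1 for x ≠ 0 (Fermat). So φ⁻¹(38) = 38^19 mod 53.
Repeated squaring mod 53: 38^1 ≡ 38, 38^2 ≡ 38² = 1444 ≡ 13, 38^4 ≡ 13² = 169 ≡ 10, 38^8 ≡ 10² = 100 ≡ 47, 38^16 ≡ 47² = 2209 ≡ 36. Since 19 = 16 + 2 + 1, 38^19 ≡ 36·13·38: 36·13 = 468 ≡ 44, then 44·38 = 1672 ≡ 29. So 38^19 ≡ 29 (mod 53).
Hence φ⁻¹(38) = 29.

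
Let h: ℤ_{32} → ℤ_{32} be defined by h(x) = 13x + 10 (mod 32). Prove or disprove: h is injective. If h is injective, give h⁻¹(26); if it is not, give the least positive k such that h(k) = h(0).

Recall: injectivity means: for all s, t in the domain, h(s) = h(t) implies s = t.
Suppose h(s) = h(t) in ℤ_{32}. Then 13s + 10 ≡ 13t + 10 (mod 32), thus 13(s − t) ≡ 0 (mod 32).
Since gcd(13, 32) = 1, 13 is invertible modulo 32, hence s − t ≡ 0 (mod 32), i.e. s = t.
Therefore h is injective.
We now compute 13⁻¹ mod 32 explicitly. Euclid's algorithm: 32 = 2·13 + 6, 13 = 2·6 + 1; back-substituting gives 1 = 5·13 − 2·32, so 13⁻¹ ≡ 5 (mod 32).
Since h is injective, we find h⁻¹(26): we need 13x ≡ 26 − 10 ≡ 16 (mod 32). Using 13⁻¹ = 5: x ≡ 5·16 = 80 = 2·32 + 16, so x = 16.
Check: h(16) = 13·16 + 10 = 218 = 6·32 + 26 ≡ 26 (mod 32).

16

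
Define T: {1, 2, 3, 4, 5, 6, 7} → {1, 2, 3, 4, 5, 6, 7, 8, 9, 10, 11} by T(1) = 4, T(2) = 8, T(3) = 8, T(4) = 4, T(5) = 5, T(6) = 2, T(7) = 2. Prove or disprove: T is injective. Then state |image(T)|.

T(2) = 8 = T(3) with 2 ≠ 3, so T is not injective.
The image of T is {2, 4, 5, 8}, which has 4 elements.

4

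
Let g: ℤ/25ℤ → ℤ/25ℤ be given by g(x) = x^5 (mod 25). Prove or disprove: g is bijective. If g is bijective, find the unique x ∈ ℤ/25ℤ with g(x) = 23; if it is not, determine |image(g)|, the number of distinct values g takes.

g(0) = 0^5 = 0.
g(5): Repeated squaring mod 25: 5^1 ≡ 5, 5^2 ≡ 5² = 25 ≡ 0, 5^4 ≡ 0² = 0. Since 5 = 4 + 1, 5^5 ≡ 0·5: 0·5 = 0. So 5^5 ≡ 0 (mod 25).
So g(0) = g(5) = 0 while 0 ≠ 5, thus g is not injective, hence not bijective.
Since g is not bijective, we determine |image(g)|. Computing x^5 mod 25 for each x (by repeated squaring, reducing mod 25 at every step), the values g(0), g(1), …, g(24) are: 0, 1, 7, 18, 24, 0, 1, 7, 18, 24, 0, 1, 7, 18, 24, 0, 1, 7, 18, 24, 0, 1, 7, 18, 24.
The distinct values are {0, 1, 7, 18, 24}; there are 5 of them.

5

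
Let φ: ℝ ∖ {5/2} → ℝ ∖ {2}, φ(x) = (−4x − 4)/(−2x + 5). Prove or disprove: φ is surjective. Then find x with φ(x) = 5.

For any y ≠ 2, solving y(−2x + 5) = −4x − 4 for x gives a well-defined x ≠ 5/2. So φ is surjective.
Solving φ(x) = 5: cross-multiplying gives −4x − 4 = 5(−2x + 5), which rearranges to 6x = 29, so x = 29/6.

29/6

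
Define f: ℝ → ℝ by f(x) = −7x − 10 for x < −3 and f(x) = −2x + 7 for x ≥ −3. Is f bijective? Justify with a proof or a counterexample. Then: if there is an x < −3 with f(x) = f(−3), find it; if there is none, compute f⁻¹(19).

Both pieces are strictly decreasing (slopes −7 and −2), so each is injective on its own interval.
The left piece maps (−∞, −3) onto (11, ∞); the right piece maps [−3, ∞) onto (−∞, 13].
These images overlap. In particular f(−3) = 13 (right piece), and solving −7x − 10 = 13 on the left piece gives x = −23/7 < −3.
So f(−23/7) = f(−3) with −23/7 ≠ −3, and f is not injective, hence not bijective. This x = −23/7 is the requested value below −3.

-23/7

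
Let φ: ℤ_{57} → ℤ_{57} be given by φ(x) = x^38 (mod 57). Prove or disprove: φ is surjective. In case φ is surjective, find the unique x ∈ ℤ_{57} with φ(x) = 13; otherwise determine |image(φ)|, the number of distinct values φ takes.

φ(8): Repeated squaring mod 57: 8^1 ≡ 8, 8^2 ≡ 8² = 64 ≡ 7, 8^4 ≡ 7² = 49, 8^8 ≡ 49² = 2401 ≡ 7, 8^16 ≡ 7² = 49, 8^32 ≡ 49² = 2401 ≡ 7. Since 38 = 32 + 4 + 2, 8^38 ≡ 7·49·7: 7·49 = 343 ≡ 1, then 1·7 = 7. So 8^38 ≡ 7 (mod 57).
φ(11): Repeated squaring mod 57: 11^1 ≡ 11, 11^2 ≡ 11² = 121 ≡ 7, 11^4 ≡ 7² = 49, 11^8 ≡ 49² = 2401 ≡ 7, 11^16 ≡ 7² = 49, 11^32 ≡ 49² = 2401 ≡ 7. Since 38 = 32 + 4 + 2, 11^38 ≡ 7·49·7: 7·49 = 343 ≡ 1, then 1·7 = 7. So 11^38 ≡ 7 (mod 57).
So φ(8) = φ(11) = 7 while 8 ≠ 11, hence φ is not injective.
A non-injective map from the 57-element set ℤ_{57} to itself takes at most 56 distinct values, so it cannot be surjective. So φ is not surjective.
Since φ is not surjective, we determine |image(φ)|. Computing x^38 mod 57 for each x (by repeated squaring, reducing mod 57 at every step), the values φ(0), φ(1), …, φ(56) are: 0, 1, 4, 9, 16, 25, 36, 49, 7, 24, 43, 7, 30, 55, 25, 54, 28, 4, 39, 19, 1, 42, 28, 16, 6, 55, 49, 45, 43, 43, 45, 49, 55, 6, 16, 28, 42, 1, 19, 39, 4, 28, 54, 25, 55, 30, 7, 43, 24, 7, 49, 36, 25, 16, 9, 4, 1.
The distinct values are {0, 1, 4, 6, 7, 9, 16, 19, 24, 25, 28, 30, 36, 39, 42, 43, 45, 49, 54, 55}; there are 20 of them.

20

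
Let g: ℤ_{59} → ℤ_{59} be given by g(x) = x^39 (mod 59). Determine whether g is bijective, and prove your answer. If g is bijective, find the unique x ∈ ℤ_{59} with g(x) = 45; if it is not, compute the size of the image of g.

Since 59 is prime, the nonzero elements of ℤ_{59} form a cyclic group of order 58.
As gcd(39, 58) = 1, raising to the 39th power is a bijection on this group: if x_1^39 ≡ x_2^39 then (x_1x_2^{−1})^39 = 1, and the only element of order dividing gcd(39, 58) = 1 is 1, so x_1 = x_2.
With g(0) = 0 this makes g injective on all of ℤ_{59}, hence bijective (finite equal-size domain and codomain). In particular g is bijective.
Since g is bijective, we find the preimage of 45. The inverse of x ↦ x^39 on (ℤ_{59})^× is x ↦ x^3, because 39·3 = 117 = 2·58 + 1 ≡ 1 (mod 58) and x^{58} = 1 for x ≠ 0 (Fermat). So g⁻¹(45) = 45^3 mod 59.
Repeated squaring mod 59: 45^1 ≡ 45, 45^2 ≡ 45² = 2025 ≡ 19. Since 3 = 2 + 1, 45^3 ≡ 19·45: 19·45 = 855 ≡ 29. So 45^3 ≡ 29 (mod 59).
Hence g⁻¹(45) = 29.

29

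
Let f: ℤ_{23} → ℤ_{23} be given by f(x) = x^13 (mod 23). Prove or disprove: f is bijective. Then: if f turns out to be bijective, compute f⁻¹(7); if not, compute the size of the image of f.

Since 23 is prime, the nonzero elements of ℤ_{23} form a cyclic group of order 22.
As gcd(13, 22) = 1, raising to the 13th power is a bijection on this group: if s^13 ≡ t^13 then (st^{−1})^13 = 1, and the only element of order dividing gcd(13, 22) = 1 is 1, so s = t.
With f(0) = 0 this makes f injective on all of ℤ_{23}, hence bijective (finite equal-size domain and codomain). In particular f is bijective.
Since f is bijective, we find the preimage of 7. The inverse of x ↦ x^13 on (ℤ_{23})^× is x ↦ x^17, because 13·17 = 221 = 10·22 + 1 ≡ 1 (mod 22) and x^{22} = 1 for x ≠ 0 (Fermat). So f⁻¹(7) = 7^17 mod 23.
Repeated squaring mod 23: 7^1 ≡ 7, 7^2 ≡ 7² = 49 ≡ 3, 7^4 ≡ 3² = 9, 7^8 ≡ 9² = 81 ≡ 12, 7^16 ≡ 12² = 144 ≡ 6. Since 17 = 16 + 1, 7^17 ≡ 6·7: 6·7 = 42 ≡ 19. So 7^17 ≡ 19 (mod 23).
Hence f⁻¹(7) = 19.

19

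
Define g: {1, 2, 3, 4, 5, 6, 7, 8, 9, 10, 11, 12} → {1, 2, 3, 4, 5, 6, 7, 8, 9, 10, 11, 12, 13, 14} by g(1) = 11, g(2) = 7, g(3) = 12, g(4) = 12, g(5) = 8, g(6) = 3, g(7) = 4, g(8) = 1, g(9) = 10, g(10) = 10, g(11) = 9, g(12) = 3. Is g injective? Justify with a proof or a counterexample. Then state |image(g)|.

g(3) = 12 = g(4) with 3 ≠ 4, so g is not injective.
The image of g is {1, 3, 4, 7, 8, 9, 10, 11, 12}, which has 9 elements.

9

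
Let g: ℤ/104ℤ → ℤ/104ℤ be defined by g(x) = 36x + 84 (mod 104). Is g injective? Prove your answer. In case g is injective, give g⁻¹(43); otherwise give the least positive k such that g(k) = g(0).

26

We have gcd(36, 104) = 4 > 1. Taking u = 0 and v = 26: g(0) = 84 and g(26) = 36·26 + 84 = 1020 ≡ 84 (mod 104).
So g(0) = g(26) while 0 ≠ 26, so g is not injective.
Since g is not injective, we find the least positive k with g(k) = g(0): this means 36k ≡ 0 (mod 104), i.e. 104 ∣ 36k. Since gcd(36, 104) = 4, dividing through by 4 this holds exactly when 26 ∣ 9k, and as gcd(9, 26) = 1, exactly when 26 ∣ k.
The smallest positive such k is 26.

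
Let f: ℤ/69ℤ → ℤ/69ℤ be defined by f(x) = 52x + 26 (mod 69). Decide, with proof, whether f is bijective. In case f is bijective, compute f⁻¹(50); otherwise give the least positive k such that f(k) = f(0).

By definition, f is injective when f(s) = f(t) forces s = t.
If f(s) = f(t), then 52s ≡ 52t (mod 69). Because gcd(52, 69) = 1, we may cancel 52 to get s ≡ t (mod 69).
We now compute 52⁻¹ mod 69 explicitly. Euclid's algorithm: 69 = 1·52 + 17, 52 = 3·17 + 1; back-substituting gives 1 = 4·52 − 3·69, so 52⁻¹ ≡ 4 (mod 69).
For any y ∈ ℤ/69ℤ, x = 4(y − 26) mod 69 satisfies f(x) = 52·4(y − 26) + 26 ≡ y (since 52·4 ≡ 1 mod 69). So every y has a preimage.
Therefore f is bijective.
Since f is bijective, we find f⁻¹(50): we need 52x ≡ 50 − 26 ≡ 24 (mod 69). Using 52⁻¹ = 4: x ≡ 4·24 = 96 = 1·69 + 27, so x = 27.
Check: f(27) = 52·27 + 26 = 1430 = 20·69 + 50 ≡ 50 (mod 69).

27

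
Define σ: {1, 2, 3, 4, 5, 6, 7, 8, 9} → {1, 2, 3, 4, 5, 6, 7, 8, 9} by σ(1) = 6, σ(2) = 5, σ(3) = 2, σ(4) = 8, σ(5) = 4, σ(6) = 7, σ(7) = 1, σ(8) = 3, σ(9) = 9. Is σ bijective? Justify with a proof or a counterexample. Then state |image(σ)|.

9

The values 6, 5, 2, 8, 4, 7, 1, 3, 9 are a permutation of {1, 2, 3, 4, 5, 6, 7, 8, 9}: each element appears exactly once.
So σ is injective and surjective, hence bijective.
The image of σ is {1, 2, 3, 4, 5, 6, 7, 8, 9}, which has 9 elements.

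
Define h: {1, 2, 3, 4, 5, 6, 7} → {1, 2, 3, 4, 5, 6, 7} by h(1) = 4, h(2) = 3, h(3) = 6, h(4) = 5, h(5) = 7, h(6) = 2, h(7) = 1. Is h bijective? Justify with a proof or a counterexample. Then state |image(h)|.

7

The values 4, 3, 6, 5, 7, 2, 1 are a permutation of {1, 2, 3, 4, 5, 6, 7}: each element appears exactly once.
So h is injective and surjective, hence bijective.
The image of h is {1, 2, 3, 4, 5, 6, 7}, which has 7 elements.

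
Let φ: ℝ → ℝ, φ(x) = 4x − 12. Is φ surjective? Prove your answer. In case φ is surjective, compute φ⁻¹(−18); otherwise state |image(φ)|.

-3/2

Recall that surjectivity means every element of the codomain has a preimage under φ.
For any y ∈ ℝ, x = (y + 12)/4 satisfies φ(x) = y.
So φ is surjective.
Since φ is surjective, we compute φ⁻¹(−18) = (−18 + 12)/4 = −3/2.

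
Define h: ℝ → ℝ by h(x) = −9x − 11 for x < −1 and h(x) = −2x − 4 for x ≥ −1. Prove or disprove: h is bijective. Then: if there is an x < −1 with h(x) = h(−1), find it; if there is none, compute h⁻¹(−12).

Both pieces are strictly decreasing (slopes −9 and −2), so each is injective on its own interval.
The left piece maps (−∞, −1) onto (−2, ∞); the right piece maps [−1, ∞) onto (−∞, −2].
Since −2 = −2, the images partition ℝ: h is injective and surjective, hence bijective.
Because the two images are disjoint, no x < −1 has h(x) = h(−1), so we compute h⁻¹(−12): −12 lies in (−∞, −2], so solve −2x − 4 = −12: x = (−12 + 4)/(−2) = 4.

4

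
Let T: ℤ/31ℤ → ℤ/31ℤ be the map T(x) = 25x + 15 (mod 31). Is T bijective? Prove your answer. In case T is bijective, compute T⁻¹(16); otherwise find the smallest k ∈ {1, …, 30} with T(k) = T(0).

If T(x_1) = T(x_2), then 25x_1 ≡ 25x_2 (mod 31). Because gcd(25, 31) = 1, we may cancel 25 to get x_1 ≡ x_2 (mod 31).
We now compute 25⁻¹ mod 31 explicitly. Euclid's algorithm: 31 = 1·25 + 6, 25 = 4·6 + 1; back-substituting gives 1 = 5·25 − 4·31, so 25⁻¹ ≡ 5 (mod 31).
For any y ∈ ℤ/31ℤ, x = 5(y − 15) mod 31 satisfies T(x) = 25·5(y − 15) + 15 ≡ y (since 25·5 ≡ 1 mod 31). So every y has a preimage.
Therefore T is bijective.
Since T is bijective, we find T⁻¹(16): we need 25x ≡ 16 − 15 ≡ 1 (mod 31). Using 25⁻¹ = 5: x ≡ 5·1 = 5, so x = 5.
Check: T(5) = 25·5 + 15 = 140 = 4·31 + 16 ≡ 16 (mod 31).

5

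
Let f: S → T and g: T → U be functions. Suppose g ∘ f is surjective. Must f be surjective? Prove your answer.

No. Take S = {1, 2, 3}, T = {1, 2, 3, 4, 5}, U = {1}, f(a) = 1 for every a ∈ S, and g(b) = 1 for every b ∈ T.
Then g ∘ f is surjective onto {1}, but 5 ∈ T has no preimage under f, so f is not surjective.

not surjective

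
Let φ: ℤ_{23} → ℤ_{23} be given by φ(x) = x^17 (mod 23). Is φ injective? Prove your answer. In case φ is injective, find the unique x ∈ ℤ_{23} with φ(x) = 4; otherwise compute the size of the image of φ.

Since 23 is prime, the nonzero elements of ℤ_{23} form a cyclic group of order 22.
As gcd(17, 22) = 1, raising to the 17th power is a bijection on this group: if u^17 ≡ v^17 then (uv^{−1})^17 = 1, and the only element of order dividing gcd(17, 22) = 1 is 1, so u = v.
With φ(0) = 0 this makes φ injective on all of ℤ_{23}, hence bijective (finite equal-size domain and codomain). In particular φ is injective.
Since φ is injective, we find the preimage of 4. The inverse of x ↦ x^17 on (ℤ_{23})^× is x ↦ x^13, because 17·13 = 221 = 10·22 + 1 ≡ 1 (mod 22) and x^{22} = 1 for x ≠ 0 (Fermat). So φ⁻¹(4) = 4^13 mod 23.
Repeated squaring mod 23: 4^1 ≡ 4, 4^2 ≡ 4² = 16, 4^4 ≡ 16² = 256 ≡ 3, 4^8 ≡ 3² = 9. Since 13 = 8 + 4 + 1, 4^13 ≡ 9·3·4: 9·3 = 27 ≡ 4, then 4·4 = 16. So 4^13 ≡ 16 (mod 23).
Hence φ⁻¹(4) = 16.

16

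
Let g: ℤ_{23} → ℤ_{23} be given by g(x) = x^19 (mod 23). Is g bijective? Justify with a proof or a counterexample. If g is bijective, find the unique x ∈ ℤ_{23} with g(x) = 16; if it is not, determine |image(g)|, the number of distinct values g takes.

Since 23 is prime, the nonzero elements of ℤ_{23} form a cyclic group of order 22.
As gcd(19, 22) = 1, raising to the 19th power is a bijection on this group: if x_1^19 ≡ x_2^19 then (x_1x_2^{−1})^19 = 1, and the only element of order dividing gcd(19, 22) = 1 is 1, so x_1 = x_2.
With g(0) = 0 this makes g injective on all of ℤ_{23}, hence bijective (finite equal-size domain and codomain). In particular g is bijective.
Since g is bijective, we find the preimage of 16. The inverse of x ↦ x^19 on (ℤ_{23})^× is x ↦ x^7, because 19·7 = 133 = 6·22 + 1 ≡ 1 (mod 22) and x^{22} = 1 for x ≠ 0 (Fermat). So g⁻¹(16) = 16^7 mod 23.
Repeated squaring mod 23: 16^1 ≡ 16, 16^2 ≡ 16² = 256 ≡ 3, 16^4 ≡ 3² = 9. Since 7 = 4 + 2 + 1, 16^7 ≡ 9·3·16: 9·3 = 27 ≡ 4, then 4·16 = 64 ≡ 18. So 16^7 ≡ 18 (mod 23).
Hence g⁻¹(16) = 18.

18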